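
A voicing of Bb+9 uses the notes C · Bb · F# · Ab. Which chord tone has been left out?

D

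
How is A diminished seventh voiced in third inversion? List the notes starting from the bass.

Gb – A – C – Eb

In root position, A diminished seventh is A–C–Eb–Gb.
Third inversion puts the seventh (Gb) in the bass.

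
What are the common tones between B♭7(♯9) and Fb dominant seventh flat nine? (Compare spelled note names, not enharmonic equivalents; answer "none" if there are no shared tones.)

Ab

B♭7(♯9): Bb D F Ab C#
Fb dominant seventh flat nine: Fb Ab Cb Ebb Gbb
Common to both → Ab.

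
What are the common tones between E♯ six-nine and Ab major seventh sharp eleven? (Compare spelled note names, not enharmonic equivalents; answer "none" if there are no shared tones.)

E♯ six-nine: E-sharp G-double-sharp B-sharp C-double-sharp F-double-sharp
Ab major seventh sharp eleven: A-flat C E-flat G D
Common to both → none.

none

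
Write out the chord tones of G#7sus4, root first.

Root G♯, quality dominant seventh suspended fourth:
root → G♯
4th (perfect 4th) → C♯
5th (perfect 5th) → D♯
7th (minor 7th) → F♯

G♯, C♯, D♯, F♯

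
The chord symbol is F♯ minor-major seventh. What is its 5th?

F♯ minor-major seventh is built on F#; its 5th is a perfect 5th above the root.
A fifth above F uses the letter C, and the perfect 5th above F# is C#.

C#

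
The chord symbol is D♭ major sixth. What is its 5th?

Root of D♭ major sixth = D-flat. The 5th is a perfect 5th: D-flat up a perfect 5th → A-flat.

A-flat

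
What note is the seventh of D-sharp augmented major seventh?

C-double-sharp

Root of D-sharp augmented major seventh = D-sharp. The 7th is a major 7th: D-sharp up a major 7th → C-double-sharp.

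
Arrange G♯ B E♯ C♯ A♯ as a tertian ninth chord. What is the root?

Stacking in thirds gives A♯ – C♯ – E♯ – G♯ – B, so A♯ is the root — A♯ minor seventh flat nine.

A♯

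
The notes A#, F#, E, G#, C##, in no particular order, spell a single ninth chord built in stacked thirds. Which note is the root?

F#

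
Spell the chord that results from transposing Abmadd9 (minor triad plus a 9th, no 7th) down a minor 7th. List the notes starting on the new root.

Bb  Db  F  C

Transposed root: Ab → Bb (minor 7th down). So we spell Bb minor added-ninth:
- root: Bb
- minor 3rd: Db
- perfect 5th: F
- major 9th: C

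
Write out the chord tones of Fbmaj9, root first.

Root F♭, quality major ninth:
- root: F♭
- major 3rd: A♭
- perfect 5th: C♭
- major 7th: E♭
- major 9th: G♭

F♭, A♭, C♭, E♭, G♭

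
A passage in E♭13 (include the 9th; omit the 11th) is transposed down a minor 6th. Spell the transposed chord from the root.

Eb down a minor 6th → G. New chord: G dominant thirteenth.
Root: G
Major 3rd (3rd): B
Perfect 5th (5th): D
Minor 7th (7th): F
Major 9th (9th): A
Major 13th (13th): E

G B D F A E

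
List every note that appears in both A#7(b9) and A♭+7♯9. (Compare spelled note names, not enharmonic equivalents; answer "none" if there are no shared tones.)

B

A#7(b9): A♯ C𝄪 E♯ G♯ B
A♭+7♯9: A♭ C E G♭ B
Common to both → B.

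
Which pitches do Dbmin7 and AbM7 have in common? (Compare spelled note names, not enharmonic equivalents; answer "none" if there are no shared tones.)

Ab

Dbmin7: Db Fb Ab Cb
AbM7: Ab C Eb G
Common to both → Ab.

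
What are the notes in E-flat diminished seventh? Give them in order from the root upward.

E-flat diminished seventh: diminished seventh on Eb.
root → Eb
3rd (minor 3rd) → Gb
5th (diminished 5th) → Bbb
7th (diminished 7th) → Dbb

Eb Gb Bbb Dbb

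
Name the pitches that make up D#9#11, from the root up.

D#, F##, A#, C#, E#, G##

D#9#11: dominant ninth sharp eleven on D#.
Root: D#
Major 3rd (3rd): F##
Perfect 5th (5th): A#
Minor 7th (7th): C#
Major 9th (9th): E#
Augmented 11th (11th): G##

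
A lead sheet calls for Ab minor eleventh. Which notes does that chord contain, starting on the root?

A-flat  C-flat  E-flat  G-flat  B-flat  D-flat

Ab minor eleventh is a minor eleventh built on A-flat.
Root: A-flat
Minor 3rd (3rd): C-flat
Perfect 5th (5th): E-flat
Minor 7th (7th): G-flat
Major 9th (9th): B-flat
Perfect 11th (11th): D-flat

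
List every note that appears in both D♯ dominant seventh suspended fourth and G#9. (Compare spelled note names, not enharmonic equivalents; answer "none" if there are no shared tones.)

D♯ G♯ A♯

D♯ dominant seventh suspended fourth = D♯, G♯, A♯, C♯.
G#9 = G♯, B♯, D♯, F♯, A♯.
Shared: D♯, G♯, A♯.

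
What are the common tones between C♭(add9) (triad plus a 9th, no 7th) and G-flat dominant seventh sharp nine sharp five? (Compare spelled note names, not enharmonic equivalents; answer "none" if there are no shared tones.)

Gb

C♭(add9) = Cb, Eb, Gb, Db.
G-flat dominant seventh sharp nine sharp five = Gb, Bb, D, Fb, A.
Shared: Gb.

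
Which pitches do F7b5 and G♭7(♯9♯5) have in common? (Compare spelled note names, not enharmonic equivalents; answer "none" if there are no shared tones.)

A

F7b5: F A C♭ E♭
G♭7(♯9♯5): G♭ B♭ D F♭ A
Common to both → A.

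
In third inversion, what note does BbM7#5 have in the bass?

A

BbM7#5 in root position is Bb–D–F#–A.
Third inversion places the seventh in the bass, which is A.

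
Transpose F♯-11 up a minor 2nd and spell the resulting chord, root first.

G  Bb  D  F  A  C

F# up a minor 2nd → G. New chord: G minor eleventh.
- root: G
- minor 3rd: Bb
- perfect 5th: D
- minor 7th: F
- major 9th: A
- perfect 11th: C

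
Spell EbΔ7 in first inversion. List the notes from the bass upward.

EbΔ7 = Eb–G–Bb–D; first inversion → third (G) lowest.

G – Bb – D – Eb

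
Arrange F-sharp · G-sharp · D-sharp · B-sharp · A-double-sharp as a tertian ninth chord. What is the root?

G-sharp

Arranged so that each adjacent pair is a third by letter name: G-sharp – B-sharp – D-sharp – F-sharp – A-double-sharp.
The bottom of that stack, G-sharp, is the root (this is G-sharp dominant seventh sharp nine).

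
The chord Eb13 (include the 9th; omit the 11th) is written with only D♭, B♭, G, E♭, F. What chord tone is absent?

C

The full Eb13 chord is E♭, G, B♭, D♭, F, C.
Comparing with the voicing, the major 13th (13th) — C — is absent.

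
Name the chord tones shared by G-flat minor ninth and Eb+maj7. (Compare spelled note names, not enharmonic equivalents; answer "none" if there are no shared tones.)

none

G-flat minor ninth = Gb, Bbb, Db, Fb, Ab.
Eb+maj7 = Eb, G, B, D.
Shared: none.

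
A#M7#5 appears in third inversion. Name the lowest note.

G##

A#M7#5 in root position is A#–C##–E##–G##.
Third inversion places the seventh in the bass, which is G##.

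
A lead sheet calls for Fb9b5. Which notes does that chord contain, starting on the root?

Fb, Ab, Cbb, Ebb, Gb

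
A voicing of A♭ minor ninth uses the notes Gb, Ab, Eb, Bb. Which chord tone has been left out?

The full A♭ minor ninth chord is Ab, Cb, Eb, Gb, Bb.
Comparing with the voicing, the minor 3rd (3rd) — Cb — is absent.

Cb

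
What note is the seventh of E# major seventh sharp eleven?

D𝄪

Root of E# major seventh sharp eleven = E♯. The 7th is a major 7th: E♯ up a major 7th → D𝄪.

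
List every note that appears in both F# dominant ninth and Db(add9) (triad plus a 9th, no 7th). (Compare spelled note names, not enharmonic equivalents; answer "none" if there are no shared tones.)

F# dominant ninth = F#, A#, C#, E, G#.
Db(add9) = Db, F, Ab, Eb.
Shared: none.

none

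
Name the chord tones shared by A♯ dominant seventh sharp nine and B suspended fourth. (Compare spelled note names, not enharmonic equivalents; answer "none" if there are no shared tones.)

A♯ dominant seventh sharp nine = A#, C##, E#, G#, B##.
B suspended fourth = B, E, F#.
Shared: none.

none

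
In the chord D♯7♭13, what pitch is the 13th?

D♯7♭13 is built on D#; its 13th is a minor 13th above the root.
A sixth above D uses the letter B, and the minor 13th above D# is B.

B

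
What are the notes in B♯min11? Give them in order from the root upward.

B♯min11: minor eleventh on B#.
B# — root
D# — minor 3rd
F## — perfect 5th
A# — minor 7th
C## — major 9th
E# — perfect 11th

B# D# F## A# C## E#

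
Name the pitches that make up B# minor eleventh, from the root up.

B#  D#  F##  A#  C##  E#

B# minor eleventh is a minor eleventh built on B#.
Root: B#
Minor 3rd (3rd): D#
Perfect 5th (5th): F##
Minor 7th (7th): A#
Major 9th (9th): C##
Perfect 11th (11th): E#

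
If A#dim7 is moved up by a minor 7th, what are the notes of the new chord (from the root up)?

G# – B – D – F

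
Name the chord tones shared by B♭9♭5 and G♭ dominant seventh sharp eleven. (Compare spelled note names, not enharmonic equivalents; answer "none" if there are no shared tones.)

Bb – Fb – C

B♭9♭5: Bb D Fb Ab C
G♭ dominant seventh sharp eleven: Gb Bb Db Fb C
Common to both → Bb, Fb, C.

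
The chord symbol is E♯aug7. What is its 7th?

Root of E♯aug7 = E#. The 7th is a minor 7th: E# up a minor 7th → D#.

D#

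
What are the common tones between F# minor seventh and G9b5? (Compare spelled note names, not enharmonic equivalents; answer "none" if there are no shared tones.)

F# minor seventh: F# A C# E
G9b5: G B Db F A
Common to both → A.

A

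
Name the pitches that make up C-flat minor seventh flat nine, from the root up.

C-flat E-double-flat G-flat B-double-flat D-double-flat

C-flat minor seventh flat nine is a minor seventh flat nine built on C-flat.
root → C-flat
3rd (minor 3rd) → E-double-flat
5th (perfect 5th) → G-flat
7th (minor 7th) → B-double-flat
9th (minor 9th) → D-double-flat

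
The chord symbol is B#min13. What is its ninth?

B#min13 is built on B#; its 9th is a major 9th above the root.
A second above B uses the letter C, and the major 9th above B# is C##.

C##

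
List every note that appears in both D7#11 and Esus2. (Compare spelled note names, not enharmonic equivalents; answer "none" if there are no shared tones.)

D7#11 = D, F♯, A, C, G♯.
Esus2 = E, F♯, B.
Shared: F♯.

F♯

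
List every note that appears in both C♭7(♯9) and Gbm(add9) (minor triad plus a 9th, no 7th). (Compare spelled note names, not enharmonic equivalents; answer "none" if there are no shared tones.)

C♭7(♯9): Cb Eb Gb Bbb D
Gbm(add9): Gb Bbb Db Ab
Common to both → Gb, Bbb.

Gb – Bbb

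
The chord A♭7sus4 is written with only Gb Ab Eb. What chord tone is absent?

A♭7sus4 = Ab, Db, Eb, Gb. The voicing lacks the 4th (perfect 4th), Db.

Db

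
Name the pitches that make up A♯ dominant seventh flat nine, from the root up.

A♯ dominant seventh flat nine is a dominant seventh flat nine built on A#.
root → A#
3rd (major 3rd) → C##
5th (perfect 5th) → E#
7th (minor 7th) → G#
9th (minor 9th) → B

A# C## E# G# B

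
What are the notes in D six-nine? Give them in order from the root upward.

D, F-sharp, A, B, E

Root D, quality six-nine:
D — root
F-sharp — major 3rd
A — perfect 5th
B — major 6th
E — major 9th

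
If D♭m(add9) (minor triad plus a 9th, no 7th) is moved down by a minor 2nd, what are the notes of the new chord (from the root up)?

C, Eb, G, D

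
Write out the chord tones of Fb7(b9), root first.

Fb, Ab, Cb, Ebb, Gbb

Fb7(b9) is a dominant seventh flat nine built on Fb.
Fb — root
Ab — major 3rd
Cb — perfect 5th
Ebb — minor 7th
Gbb — minor 9th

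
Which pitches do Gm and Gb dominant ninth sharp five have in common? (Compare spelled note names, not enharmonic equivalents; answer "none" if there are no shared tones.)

Gm = G, Bb, D.
Gb dominant ninth sharp five = Gb, Bb, D, Fb, Ab.
Shared: Bb, D.

Bb D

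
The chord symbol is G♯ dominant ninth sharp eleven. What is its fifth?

D-sharp

G♯ dominant ninth sharp eleven is built on G-sharp; its 5th is a perfect 5th above the root.
A fifth above G uses the letter D, and the perfect 5th above G-sharp is D-sharp.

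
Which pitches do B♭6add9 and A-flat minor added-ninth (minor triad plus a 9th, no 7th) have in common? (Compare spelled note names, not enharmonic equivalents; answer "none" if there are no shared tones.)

Bb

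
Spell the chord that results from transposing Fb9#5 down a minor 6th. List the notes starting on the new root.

Transposed root: Fb → Ab (minor 6th down). So we spell Ab dominant ninth sharp five:
- root: Ab
- major 3rd: C
- augmented 5th: E
- minor 7th: Gb
- major 9th: Bb

Ab C E Gb Bb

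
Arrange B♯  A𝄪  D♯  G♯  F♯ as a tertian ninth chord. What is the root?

Arranged so that each adjacent pair is a third by letter name: G♯ – B♯ – D♯ – F♯ – A𝄪.
The bottom of that stack, G♯, is the root (this is G♯ dominant seventh sharp nine).

G♯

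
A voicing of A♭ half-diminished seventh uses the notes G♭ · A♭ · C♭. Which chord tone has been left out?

E𝄫

A♭ half-diminished seventh = A♭, C♭, E𝄫, G♭. The voicing lacks the 5th (diminished 5th), E𝄫.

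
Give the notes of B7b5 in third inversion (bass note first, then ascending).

A, B, D#, F

B7b5 = B–D#–F–A; third inversion → seventh (A) lowest.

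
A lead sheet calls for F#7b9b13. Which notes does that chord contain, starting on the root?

F♯ – A♯ – C♯ – E – G – D

Root F♯, quality dominant seventh flat nine flat thirteen:
- root: F♯
- major 3rd: A♯
- perfect 5th: C♯
- minor 7th: E
- minor 9th: G
- minor 13th: D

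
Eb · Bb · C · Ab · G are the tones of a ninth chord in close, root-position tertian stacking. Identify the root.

Arranged so that each adjacent pair is a third by letter name: Ab – C – Eb – G – Bb.
The bottom of that stack, Ab, is the root (this is Ab major ninth).

Ab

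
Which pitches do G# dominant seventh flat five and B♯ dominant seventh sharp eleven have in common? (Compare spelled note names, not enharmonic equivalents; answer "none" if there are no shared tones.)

G# dominant seventh flat five: G-sharp B-sharp D F-sharp
B♯ dominant seventh sharp eleven: B-sharp D-double-sharp F-double-sharp A-sharp E-double-sharp
Common to both → B-sharp.

B-sharp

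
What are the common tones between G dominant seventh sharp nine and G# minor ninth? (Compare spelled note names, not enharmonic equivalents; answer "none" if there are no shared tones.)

B, A-sharp

G dominant seventh sharp nine = G, B, D, F, A-sharp.
G# minor ninth = G-sharp, B, D-sharp, F-sharp, A-sharp.
Shared: B, A-sharp.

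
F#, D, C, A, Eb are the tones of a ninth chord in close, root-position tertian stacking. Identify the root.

D

Stacking in thirds gives D – F# – A – C – Eb, so D is the root — D dominant seventh flat nine.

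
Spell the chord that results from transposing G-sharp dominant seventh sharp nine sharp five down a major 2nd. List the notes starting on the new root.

A major 2nd down from G-sharp is F-sharp, so the new chord is F-sharp dominant seventh sharp nine sharp five.
root → F-sharp
3rd (major 3rd) → A-sharp
5th (augmented 5th) → C-double-sharp
7th (minor 7th) → E
9th (augmented 9th) → G-double-sharp

F-sharp A-sharp C-double-sharp E G-double-sharp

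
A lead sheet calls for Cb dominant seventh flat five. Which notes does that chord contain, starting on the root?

Cb dominant seventh flat five is a dominant seventh flat five built on C-flat.
Root: C-flat
Major 3rd (3rd): E-flat
Diminished 5th (5th): G-double-flat
Minor 7th (7th): B-double-flat

C-flat  E-flat  G-double-flat  B-double-flat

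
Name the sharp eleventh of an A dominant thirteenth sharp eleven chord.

D-sharp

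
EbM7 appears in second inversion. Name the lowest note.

Bb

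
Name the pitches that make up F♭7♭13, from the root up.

F♭7♭13 is a dominant seventh flat thirteen built on Fb.
Fb — root
Ab — major 3rd
Cb — perfect 5th
Ebb — minor 7th
Dbb — minor 13th

Fb  Ab  Cb  Ebb  Dbb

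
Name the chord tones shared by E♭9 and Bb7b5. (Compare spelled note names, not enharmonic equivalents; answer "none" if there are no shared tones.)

E♭9: E♭ G B♭ D♭ F
Bb7b5: B♭ D F♭ A♭
Common to both → B♭.

B♭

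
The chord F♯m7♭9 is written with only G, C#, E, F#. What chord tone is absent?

A

F♯m7♭9 = F#, A, C#, E, G. The voicing lacks the 3rd (minor 3rd), A.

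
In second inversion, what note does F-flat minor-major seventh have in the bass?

Cb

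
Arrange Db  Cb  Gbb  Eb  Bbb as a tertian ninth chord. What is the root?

Stacking in thirds gives Cb – Eb – Gbb – Bbb – Db, so Cb is the root — Cb dominant ninth flat five.

Cb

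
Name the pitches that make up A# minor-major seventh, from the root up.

A# minor-major seventh is a minor-major seventh built on A#.
Root: A#
Minor 3rd (3rd): C#
Perfect 5th (5th): E#
Major 7th (7th): G##

A#  C#  E#  G##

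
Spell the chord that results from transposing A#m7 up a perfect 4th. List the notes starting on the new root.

A♯ up a perfect 4th → D♯. New chord: D♯ minor seventh.
root → D♯
3rd (minor 3rd) → F♯
5th (perfect 5th) → A♯
7th (minor 7th) → C♯

D♯, F♯, A♯, C♯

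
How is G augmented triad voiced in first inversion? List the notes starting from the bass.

In root position, G augmented triad is G–B–D#.
First inversion puts the third (B) in the bass.

B – D# – G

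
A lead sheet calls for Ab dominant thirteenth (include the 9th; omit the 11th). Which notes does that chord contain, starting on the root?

Ab dominant thirteenth is a dominant thirteenth built on Ab.
root → Ab
3rd (major 3rd) → C
5th (perfect 5th) → Eb
7th (minor 7th) → Gb
9th (major 9th) → Bb
13th (major 13th) → F

Ab – C – Eb – Gb – Bb – F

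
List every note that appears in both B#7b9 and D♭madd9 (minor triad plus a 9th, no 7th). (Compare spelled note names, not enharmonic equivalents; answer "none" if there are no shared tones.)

none

B#7b9: B♯ D𝄪 F𝄪 A♯ C♯
D♭madd9: D♭ F♭ A♭ E♭
Common to both → none.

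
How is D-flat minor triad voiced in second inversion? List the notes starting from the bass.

Ab, Db, Fb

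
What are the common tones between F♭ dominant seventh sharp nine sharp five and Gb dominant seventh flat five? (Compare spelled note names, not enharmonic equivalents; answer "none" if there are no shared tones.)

F-flat

F♭ dominant seventh sharp nine sharp five = F-flat, A-flat, C, E-double-flat, G.
Gb dominant seventh flat five = G-flat, B-flat, D-double-flat, F-flat.
Shared: F-flat.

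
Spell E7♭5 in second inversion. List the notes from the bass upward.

In root position, E7♭5 is E–G#–Bb–D.
Second inversion puts the fifth (Bb) in the bass.

Bb  D  E  G#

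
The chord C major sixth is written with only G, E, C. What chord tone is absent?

A

C major sixth = C, E, G, A. The voicing lacks the 6th (major 6th), A.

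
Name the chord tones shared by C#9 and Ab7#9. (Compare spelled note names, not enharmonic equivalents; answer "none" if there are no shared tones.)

B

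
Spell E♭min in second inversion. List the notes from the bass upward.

Bb  Eb  Gb

E♭min = Eb–Gb–Bb; second inversion → fifth (Bb) lowest.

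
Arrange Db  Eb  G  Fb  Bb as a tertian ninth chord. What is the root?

Eb

Arranged so that each adjacent pair is a third by letter name: Eb – G – Bb – Db – Fb.
The bottom of that stack, Eb, is the root (this is Eb dominant seventh flat nine).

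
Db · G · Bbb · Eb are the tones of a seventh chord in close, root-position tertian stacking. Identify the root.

Stacking in thirds gives Eb – G – Bbb – Db, so Eb is the root — Eb dominant seventh flat five.

Eb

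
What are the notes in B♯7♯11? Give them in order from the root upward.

B# D## F## A# E##

B♯7♯11: dominant seventh sharp eleven on B#.
Root: B#
Major 3rd (3rd): D##
Perfect 5th (5th): F##
Minor 7th (7th): A#
Augmented 11th (11th): E##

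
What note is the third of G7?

B

Root of G7 = G. The 3rd is a major 3rd: G up a major 3rd → B.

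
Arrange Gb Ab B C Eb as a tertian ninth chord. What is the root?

Ab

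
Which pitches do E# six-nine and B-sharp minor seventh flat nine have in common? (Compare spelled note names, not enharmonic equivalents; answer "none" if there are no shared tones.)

B-sharp, F-double-sharp

E# six-nine = E-sharp, G-double-sharp, B-sharp, C-double-sharp, F-double-sharp.
B-sharp minor seventh flat nine = B-sharp, D-sharp, F-double-sharp, A-sharp, C-sharp.
Shared: B-sharp, F-double-sharp.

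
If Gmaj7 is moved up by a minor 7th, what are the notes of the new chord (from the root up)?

Transposed root: G → F (minor 7th up). So we spell F major seventh:
Root: F
Major 3rd (3rd): A
Perfect 5th (5th): C
Major 7th (7th): E

F, A, C, E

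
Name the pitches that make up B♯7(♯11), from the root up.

B# – D## – F## – A# – E##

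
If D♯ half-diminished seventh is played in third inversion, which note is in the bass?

D♯ half-diminished seventh in root position is D-sharp–F-sharp–A–C-sharp.
Third inversion places the seventh in the bass, which is C-sharp.

C-sharp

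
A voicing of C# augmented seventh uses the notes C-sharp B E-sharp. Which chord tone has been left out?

The full C# augmented seventh chord is C-sharp, E-sharp, G-double-sharp, B.
Comparing with the voicing, the augmented 5th (5th) — G-double-sharp — is absent.

G-double-sharp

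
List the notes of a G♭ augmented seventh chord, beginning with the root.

G-flat B-flat D F-flat

Root G-flat, quality augmented seventh:
root → G-flat
3rd (major 3rd) → B-flat
5th (augmented 5th) → D
7th (minor 7th) → F-flat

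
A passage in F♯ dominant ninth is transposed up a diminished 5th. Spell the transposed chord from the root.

C E G B♭ D

Transposed root: F♯ → C (diminished 5th up). So we spell C dominant ninth:
Root: C
Major 3rd (3rd): E
Perfect 5th (5th): G
Minor 7th (7th): B♭
Major 9th (9th): D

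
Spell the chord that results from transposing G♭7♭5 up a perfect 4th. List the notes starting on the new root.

C♭  E♭  G𝄫  B𝄫

Transposed root: G♭ → C♭ (perfect 4th up). So we spell C♭ dominant seventh flat five:
Root: C♭
Major 3rd (3rd): E♭
Diminished 5th (5th): G𝄫
Minor 7th (7th): B𝄫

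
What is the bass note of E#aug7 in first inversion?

E#aug7 = E♯–G𝄪–B𝄪–D♯. First inversion → third in the bass = G𝄪.

G𝄪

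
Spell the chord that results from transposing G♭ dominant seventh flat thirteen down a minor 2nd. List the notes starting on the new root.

G-flat down a minor 2nd → F. New chord: F dominant seventh flat thirteen.
- root: F
- major 3rd: A
- perfect 5th: C
- minor 7th: E-flat
- minor 13th: D-flat

F, A, C, E-flat, D-flat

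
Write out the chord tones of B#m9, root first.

Root B#, quality minor ninth:
root → B#
3rd (minor 3rd) → D#
5th (perfect 5th) → F##
7th (minor 7th) → A#
9th (major 9th) → C##

B#, D#, F##, A#, C##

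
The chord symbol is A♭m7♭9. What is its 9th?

Root of A♭m7♭9 = Ab. The 9th is a minor 9th: Ab up a minor 9th → Bbb.

Bbb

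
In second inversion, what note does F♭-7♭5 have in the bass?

F♭-7♭5 = Fb–Abb–Cbb–Ebb. Second inversion → fifth in the bass = Cbb.

Cbb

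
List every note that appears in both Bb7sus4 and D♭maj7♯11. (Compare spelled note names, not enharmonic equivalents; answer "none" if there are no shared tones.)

F Ab

Bb7sus4 = Bb, Eb, F, Ab.
D♭maj7♯11 = Db, F, Ab, C, G.
Shared: F, Ab.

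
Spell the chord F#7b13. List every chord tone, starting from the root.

F# A# C# E D

F#7b13 is a dominant seventh flat thirteen built on F#.
root → F#
3rd (major 3rd) → A#
5th (perfect 5th) → C#
7th (minor 7th) → E
13th (minor 13th) → D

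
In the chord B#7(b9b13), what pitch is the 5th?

B#7(b9b13) is built on B#; its 5th is a perfect 5th above the root.
A fifth above B uses the letter F, and the perfect 5th above B# is F##.

F##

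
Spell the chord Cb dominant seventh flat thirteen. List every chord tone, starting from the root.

Cb dominant seventh flat thirteen is a dominant seventh flat thirteen built on Cb.
- root: Cb
- major 3rd: Eb
- perfect 5th: Gb
- minor 7th: Bbb
- minor 13th: Abb

Cb – Eb – Gb – Bbb – Abb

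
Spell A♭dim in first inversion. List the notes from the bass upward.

Cb  Ebb  Ab

A♭dim = Ab–Cb–Ebb; first inversion → third (Cb) lowest.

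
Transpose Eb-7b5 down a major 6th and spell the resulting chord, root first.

G♭ – B𝄫 – D𝄫 – F♭

A major 6th down from E♭ is G♭, so the new chord is G♭ half-diminished seventh.
root → G♭
3rd (minor 3rd) → B𝄫
5th (diminished 5th) → D𝄫
7th (minor 7th) → F♭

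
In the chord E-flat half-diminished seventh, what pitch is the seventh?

D-flat

E-flat half-diminished seventh is built on E-flat; its 7th is a minor 7th above the root.
A seventh above E uses the letter D, and the minor 7th above E-flat is D-flat.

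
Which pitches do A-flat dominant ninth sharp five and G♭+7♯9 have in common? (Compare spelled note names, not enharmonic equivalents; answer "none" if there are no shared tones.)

Gb, Bb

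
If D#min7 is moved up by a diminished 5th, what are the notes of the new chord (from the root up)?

D♯ up a diminished 5th → A. New chord: A minor seventh.
root → A
3rd (minor 3rd) → C
5th (perfect 5th) → E
7th (minor 7th) → G

A, C, E, G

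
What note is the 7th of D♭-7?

Root of D♭-7 = Db. The 7th is a minor 7th: Db up a minor 7th → Cb.

Cb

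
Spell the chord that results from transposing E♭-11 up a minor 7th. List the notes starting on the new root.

A minor 7th up from Eb is Db, so the new chord is Db minor eleventh.
- root: Db
- minor 3rd: Fb
- perfect 5th: Ab
- minor 7th: Cb
- major 9th: Eb
- perfect 11th: Gb

Db Fb Ab Cb Eb Gb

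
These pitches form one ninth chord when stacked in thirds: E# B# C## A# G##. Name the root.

Arranged so that each adjacent pair is a third by letter name: A# – C## – E# – G## – B#.
The bottom of that stack, A#, is the root (this is A# major ninth).

A#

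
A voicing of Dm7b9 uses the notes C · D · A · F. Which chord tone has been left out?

The full Dm7b9 chord is D, F, A, C, Eb.
Comparing with the voicing, the minor 9th (9th) — Eb — is absent.

Eb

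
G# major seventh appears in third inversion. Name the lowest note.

F-double-sharp

G# major seventh = G-sharp–B-sharp–D-sharp–F-double-sharp. Third inversion → seventh in the bass = F-double-sharp.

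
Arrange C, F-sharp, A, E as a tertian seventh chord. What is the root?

F-sharp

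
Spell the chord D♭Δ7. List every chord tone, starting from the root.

Db – F – Ab – C

D♭Δ7 is a major seventh built on Db.
Root: Db
Major 3rd (3rd): F
Perfect 5th (5th): Ab
Major 7th (7th): C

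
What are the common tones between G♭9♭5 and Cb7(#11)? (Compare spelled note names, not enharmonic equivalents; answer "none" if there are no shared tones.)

Gb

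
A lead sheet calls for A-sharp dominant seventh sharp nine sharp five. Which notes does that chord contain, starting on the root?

A♯ – C𝄪 – E𝄪 – G♯ – B𝄪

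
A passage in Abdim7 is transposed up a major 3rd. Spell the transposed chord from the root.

Transposed root: Ab → C (major 3rd up). So we spell C diminished seventh:
root → C
3rd (minor 3rd) → Eb
5th (diminished 5th) → Gb
7th (diminished 7th) → Bbb

C – Eb – Gb – Bbb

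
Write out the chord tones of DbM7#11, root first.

Db, F, Ab, C, G

DbM7#11 is a major seventh sharp eleven built on Db.
root → Db
3rd (major 3rd) → F
5th (perfect 5th) → Ab
7th (major 7th) → C
11th (augmented 11th) → G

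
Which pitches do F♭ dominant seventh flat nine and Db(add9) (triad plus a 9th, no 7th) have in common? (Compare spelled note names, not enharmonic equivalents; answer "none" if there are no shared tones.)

Ab

F♭ dominant seventh flat nine = Fb, Ab, Cb, Ebb, Gbb.
Db(add9) = Db, F, Ab, Eb.
Shared: Ab.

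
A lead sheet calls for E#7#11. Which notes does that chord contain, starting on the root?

E# G## B# D# A##

E#7#11 is a dominant seventh sharp eleven built on E#.
root → E#
3rd (major 3rd) → G##
5th (perfect 5th) → B#
7th (minor 7th) → D#
11th (augmented 11th) → A##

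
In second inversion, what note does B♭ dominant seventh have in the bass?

F

B♭ dominant seventh in root position is Bb–D–F–Ab.
Second inversion places the fifth in the bass, which is F.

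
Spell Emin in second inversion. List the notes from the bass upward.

B – E – G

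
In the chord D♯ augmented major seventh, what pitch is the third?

F##

Root of D♯ augmented major seventh = D#. The 3rd is a major 3rd: D# up a major 3rd → F##.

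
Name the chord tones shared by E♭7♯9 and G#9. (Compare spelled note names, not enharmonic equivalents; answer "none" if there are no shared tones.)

E♭7♯9: Eb G Bb Db F#
G#9: G# B# D# F# A#
Common to both → F#.

F#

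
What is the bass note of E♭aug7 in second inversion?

B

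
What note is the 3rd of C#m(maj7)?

E

C#m(maj7) is built on C♯; its 3rd is a minor 3rd above the root.
A third above C uses the letter E, and the minor 3rd above C♯ is E.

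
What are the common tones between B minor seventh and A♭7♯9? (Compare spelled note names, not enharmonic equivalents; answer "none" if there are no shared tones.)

B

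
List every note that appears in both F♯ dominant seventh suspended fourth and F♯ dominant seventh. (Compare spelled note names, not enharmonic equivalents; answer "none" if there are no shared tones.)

F♯ dominant seventh suspended fourth = F#, B, C#, E.
F♯ dominant seventh = F#, A#, C#, E.
Shared: F#, C#, E.

F# – C# – E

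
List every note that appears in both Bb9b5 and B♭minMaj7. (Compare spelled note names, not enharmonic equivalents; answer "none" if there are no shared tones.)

Bb9b5 = Bb, D, Fb, Ab, C.
B♭minMaj7 = Bb, Db, F, A.
Shared: Bb.

Bb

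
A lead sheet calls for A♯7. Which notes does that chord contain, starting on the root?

A♯  C𝄪  E♯  G♯

A♯7 is a dominant seventh built on A♯.
root → A♯
3rd (major 3rd) → C𝄪
5th (perfect 5th) → E♯
7th (minor 7th) → G♯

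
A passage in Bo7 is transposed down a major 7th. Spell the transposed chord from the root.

C, Eb, Gb, Bbb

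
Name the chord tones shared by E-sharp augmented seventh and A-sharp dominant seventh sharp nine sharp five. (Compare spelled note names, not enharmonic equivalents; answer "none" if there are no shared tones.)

E-sharp augmented seventh = E-sharp, G-double-sharp, B-double-sharp, D-sharp.
A-sharp dominant seventh sharp nine sharp five = A-sharp, C-double-sharp, E-double-sharp, G-sharp, B-double-sharp.
Shared: B-double-sharp.

B-double-sharp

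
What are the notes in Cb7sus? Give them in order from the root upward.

Cb7sus: dominant seventh suspended fourth on Cb.
Cb — root
Fb — perfect 4th
Gb — perfect 5th
Bbb — minor 7th

Cb, Fb, Gb, Bbb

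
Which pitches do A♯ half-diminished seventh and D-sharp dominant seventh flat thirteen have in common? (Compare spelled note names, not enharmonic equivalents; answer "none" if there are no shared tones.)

A-sharp – C-sharp

A♯ half-diminished seventh: A-sharp C-sharp E G-sharp
D-sharp dominant seventh flat thirteen: D-sharp F-double-sharp A-sharp C-sharp B
Common to both → A-sharp, C-sharp.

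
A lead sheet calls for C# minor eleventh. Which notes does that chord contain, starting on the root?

C#, E, G#, B, D#, F#

C# minor eleventh is a minor eleventh built on C#.
C# — root
E — minor 3rd
G# — perfect 5th
B — minor 7th
D# — major 9th
F# — perfect 11th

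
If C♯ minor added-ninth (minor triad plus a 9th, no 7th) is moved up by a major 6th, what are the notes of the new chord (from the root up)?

A# – C# – E# – B#

C# up a major 6th → A#. New chord: A# minor added-ninth.
root → A#
3rd (minor 3rd) → C#
5th (perfect 5th) → E#
9th (major 9th) → B#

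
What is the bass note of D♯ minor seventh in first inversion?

D♯ minor seventh = D♯–F♯–A♯–C♯. First inversion → third in the bass = F♯.

F♯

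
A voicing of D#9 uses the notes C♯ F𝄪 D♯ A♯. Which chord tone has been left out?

E♯

The full D#9 chord is D♯, F𝄪, A♯, C♯, E♯.
Comparing with the voicing, the major 9th (9th) — E♯ — is absent.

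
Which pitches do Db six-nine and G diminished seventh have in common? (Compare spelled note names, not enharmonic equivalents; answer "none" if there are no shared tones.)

D-flat, B-flat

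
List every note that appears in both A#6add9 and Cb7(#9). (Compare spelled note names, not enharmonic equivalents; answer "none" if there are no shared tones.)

none

A#6add9 = A#, C##, E#, F##, B#.
Cb7(#9) = Cb, Eb, Gb, Bbb, D.
Shared: none.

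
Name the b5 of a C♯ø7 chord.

G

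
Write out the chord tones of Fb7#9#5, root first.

Fb7#9#5: dominant seventh sharp nine sharp five on F♭.
F♭ — root
A♭ — major 3rd
C — augmented 5th
E𝄫 — minor 7th
G — augmented 9th

F♭ A♭ C E𝄫 G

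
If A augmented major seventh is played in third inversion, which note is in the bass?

A augmented major seventh in root position is A–C-sharp–E-sharp–G-sharp.
Third inversion places the seventh in the bass, which is G-sharp.

G-sharp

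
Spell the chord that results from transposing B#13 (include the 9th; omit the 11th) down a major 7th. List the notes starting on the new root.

C#  E#  G#  B  D#  A#

A major 7th down from B# is C#, so the new chord is C# dominant thirteenth.
root → C#
3rd (major 3rd) → E#
5th (perfect 5th) → G#
7th (minor 7th) → B
9th (major 9th) → D#
13th (major 13th) → A#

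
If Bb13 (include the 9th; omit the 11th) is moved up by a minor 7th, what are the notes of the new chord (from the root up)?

A minor 7th up from B♭ is A♭, so the new chord is A♭ dominant thirteenth.
- root: A♭
- major 3rd: C
- perfect 5th: E♭
- minor 7th: G♭
- major 9th: B♭
- major 13th: F

A♭  C  E♭  G♭  B♭  F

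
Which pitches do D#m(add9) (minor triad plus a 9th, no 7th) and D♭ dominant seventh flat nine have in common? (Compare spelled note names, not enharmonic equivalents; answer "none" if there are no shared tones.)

D#m(add9): D# F# A# E#
D♭ dominant seventh flat nine: Db F Ab Cb Ebb
Common to both → none.

none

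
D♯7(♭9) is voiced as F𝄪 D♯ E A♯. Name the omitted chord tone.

C♯

D♯7(♭9) = D♯, F𝄪, A♯, C♯, E. The voicing lacks the 7th (minor 7th), C♯.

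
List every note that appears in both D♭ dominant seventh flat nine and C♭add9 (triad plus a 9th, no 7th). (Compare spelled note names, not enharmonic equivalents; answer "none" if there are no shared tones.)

Db – Cb

D♭ dominant seventh flat nine: Db F Ab Cb Ebb
C♭add9: Cb Eb Gb Db
Common to both → Db, Cb.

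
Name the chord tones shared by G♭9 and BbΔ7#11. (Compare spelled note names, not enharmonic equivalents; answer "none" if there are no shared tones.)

G♭9 = G♭, B♭, D♭, F♭, A♭.
BbΔ7#11 = B♭, D, F, A, E.
Shared: B♭.

B♭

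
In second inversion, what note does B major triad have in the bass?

B major triad in root position is B–D-sharp–F-sharp.
Second inversion places the fifth in the bass, which is F-sharp.

F-sharp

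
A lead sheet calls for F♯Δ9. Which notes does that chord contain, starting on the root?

F#, A#, C#, E#, G#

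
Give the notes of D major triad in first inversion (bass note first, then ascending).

D major triad = D–F♯–A; first inversion → third (F♯) lowest.

F♯  A  D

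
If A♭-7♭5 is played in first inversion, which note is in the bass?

A♭-7♭5 = Ab–Cb–Ebb–Gb. First inversion → third in the bass = Cb.

Cb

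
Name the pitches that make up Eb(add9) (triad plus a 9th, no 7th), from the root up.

Eb(add9) is an added-ninth built on Eb.
Eb — root
G — major 3rd
Bb — perfect 5th
F — major 9th

Eb G Bb F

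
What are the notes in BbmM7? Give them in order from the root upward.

Root Bb, quality minor-major seventh:
root → Bb
3rd (minor 3rd) → Db
5th (perfect 5th) → F
7th (major 7th) → A

Bb Db F A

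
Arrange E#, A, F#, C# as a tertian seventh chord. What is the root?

F#

Stacking in thirds gives F# – A – C# – E#, so F# is the root — F# minor-major seventh.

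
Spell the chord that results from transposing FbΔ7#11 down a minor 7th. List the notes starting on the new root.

Fb down a minor 7th → Gb. New chord: Gb major seventh sharp eleven.
Gb — root
Bb — major 3rd
Db — perfect 5th
F — major 7th
C — augmented 11th

Gb  Bb  Db  F  C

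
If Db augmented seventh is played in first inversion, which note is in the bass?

F

Db augmented seventh in root position is Db–F–A–Cb.
First inversion places the third in the bass, which is F.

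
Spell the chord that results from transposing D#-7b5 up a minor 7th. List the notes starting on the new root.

D♯ up a minor 7th → C♯. New chord: C♯ half-diminished seventh.
C♯ — root
E — minor 3rd
G — diminished 5th
B — minor 7th

C♯, E, G, B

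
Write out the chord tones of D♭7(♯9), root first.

D♭, F, A♭, C♭, E

Root D♭, quality dominant seventh sharp nine:
- root: D♭
- major 3rd: F
- perfect 5th: A♭
- minor 7th: C♭
- augmented 9th: E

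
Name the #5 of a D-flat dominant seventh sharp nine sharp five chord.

Root of D-flat dominant seventh sharp nine sharp five = D♭. The 5th is an augmented 5th: D♭ up an augmented 5th → A.

A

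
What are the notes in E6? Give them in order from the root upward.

E, G#, B, C#

E6: major sixth on E.
Root: E
Major 3rd (3rd): G#
Perfect 5th (5th): B
Major 6th (6th): C#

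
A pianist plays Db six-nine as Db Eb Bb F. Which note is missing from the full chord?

Ab

The full Db six-nine chord is Db, F, Ab, Bb, Eb.
Comparing with the voicing, the perfect 5th (5th) — Ab — is absent.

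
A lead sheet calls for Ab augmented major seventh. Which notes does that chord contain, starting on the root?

Ab augmented major seventh: augmented major seventh on Ab.
Ab — root
C — major 3rd
E — augmented 5th
G — major 7th

Ab  C  E  G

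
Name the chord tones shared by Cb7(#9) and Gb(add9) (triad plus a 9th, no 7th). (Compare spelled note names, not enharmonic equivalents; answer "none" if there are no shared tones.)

Cb7(#9): Cb Eb Gb Bbb D
Gb(add9): Gb Bb Db Ab
Common to both → Gb.

Gb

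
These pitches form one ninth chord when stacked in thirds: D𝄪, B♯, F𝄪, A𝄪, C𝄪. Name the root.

Stacking in thirds gives B♯ – D𝄪 – F𝄪 – A𝄪 – C𝄪, so B♯ is the root — B♯ major ninth.

B♯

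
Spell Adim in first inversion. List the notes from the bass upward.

In root position, Adim is A–C–E♭.
First inversion puts the third (C) in the bass.

C, E♭, A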